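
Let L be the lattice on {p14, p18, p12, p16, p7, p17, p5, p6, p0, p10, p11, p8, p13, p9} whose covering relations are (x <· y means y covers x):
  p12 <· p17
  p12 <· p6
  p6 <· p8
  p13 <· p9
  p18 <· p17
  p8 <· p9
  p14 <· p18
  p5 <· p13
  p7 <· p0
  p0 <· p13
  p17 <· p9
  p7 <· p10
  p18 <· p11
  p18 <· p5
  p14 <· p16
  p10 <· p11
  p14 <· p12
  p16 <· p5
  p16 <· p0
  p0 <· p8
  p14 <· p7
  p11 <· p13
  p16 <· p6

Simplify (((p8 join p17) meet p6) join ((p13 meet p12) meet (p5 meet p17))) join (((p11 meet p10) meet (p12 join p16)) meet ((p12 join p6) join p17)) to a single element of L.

p6

p8 ∨ p17 = p9
p9 ∧ p6 = p6
p13 ∧ p12 = p14
p5 ∧ p17 = p18
p14 ∧ p18 = p14
p6 ∨ p14 = p6
p11 ∧ p10 = p10
p12 ∨ p16 = p6
p10 ∧ p6 = p14
p12 ∨ p6 = p6
p6 ∨ p17 = p9
p14 ∧ p9 = p14
p6 ∨ p14 = p6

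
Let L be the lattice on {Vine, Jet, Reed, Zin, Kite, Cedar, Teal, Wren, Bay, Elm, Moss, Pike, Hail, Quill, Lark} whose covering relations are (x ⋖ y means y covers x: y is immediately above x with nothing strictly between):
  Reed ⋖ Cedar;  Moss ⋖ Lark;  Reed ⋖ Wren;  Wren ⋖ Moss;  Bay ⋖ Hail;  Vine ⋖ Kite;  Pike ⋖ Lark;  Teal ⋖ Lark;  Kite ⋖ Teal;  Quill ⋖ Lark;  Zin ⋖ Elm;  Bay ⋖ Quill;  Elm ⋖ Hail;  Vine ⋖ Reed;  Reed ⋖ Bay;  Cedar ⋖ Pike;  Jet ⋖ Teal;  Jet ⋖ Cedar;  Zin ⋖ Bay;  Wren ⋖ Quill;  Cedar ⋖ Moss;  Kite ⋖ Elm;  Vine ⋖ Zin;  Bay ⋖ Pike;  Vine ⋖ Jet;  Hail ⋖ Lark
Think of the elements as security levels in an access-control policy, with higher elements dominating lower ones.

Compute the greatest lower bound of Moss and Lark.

Moss

Common lower bounds of {Moss, Lark}: Cedar, Jet, Moss, Reed, Vine, Wren.
The greatest among these is Moss.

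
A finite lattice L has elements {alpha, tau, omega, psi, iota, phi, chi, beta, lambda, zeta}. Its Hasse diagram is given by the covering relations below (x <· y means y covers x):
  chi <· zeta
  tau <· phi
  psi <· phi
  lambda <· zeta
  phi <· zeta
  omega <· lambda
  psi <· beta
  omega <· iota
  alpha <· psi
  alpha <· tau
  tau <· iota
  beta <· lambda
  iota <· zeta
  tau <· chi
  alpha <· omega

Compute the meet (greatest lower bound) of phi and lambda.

psi

Common lower bounds of {phi, lambda}: alpha, psi.
The greatest among these is psi.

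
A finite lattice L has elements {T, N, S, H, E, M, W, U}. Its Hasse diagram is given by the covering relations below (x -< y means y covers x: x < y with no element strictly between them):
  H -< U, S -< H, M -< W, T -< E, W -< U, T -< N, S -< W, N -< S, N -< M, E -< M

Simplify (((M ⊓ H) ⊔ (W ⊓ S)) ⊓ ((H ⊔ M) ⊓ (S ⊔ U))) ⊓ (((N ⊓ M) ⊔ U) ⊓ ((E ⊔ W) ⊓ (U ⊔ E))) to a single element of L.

M ∧ H = N
W ∧ S = S
N ∨ S = S
H ∨ M = U
S ∨ U = U
U ∧ U = U
S ∧ U = S
N ∧ M = N
N ∨ U = U
E ∨ W = W
U ∨ E = U
W ∧ U = W
U ∧ W = W
S ∧ W = S

S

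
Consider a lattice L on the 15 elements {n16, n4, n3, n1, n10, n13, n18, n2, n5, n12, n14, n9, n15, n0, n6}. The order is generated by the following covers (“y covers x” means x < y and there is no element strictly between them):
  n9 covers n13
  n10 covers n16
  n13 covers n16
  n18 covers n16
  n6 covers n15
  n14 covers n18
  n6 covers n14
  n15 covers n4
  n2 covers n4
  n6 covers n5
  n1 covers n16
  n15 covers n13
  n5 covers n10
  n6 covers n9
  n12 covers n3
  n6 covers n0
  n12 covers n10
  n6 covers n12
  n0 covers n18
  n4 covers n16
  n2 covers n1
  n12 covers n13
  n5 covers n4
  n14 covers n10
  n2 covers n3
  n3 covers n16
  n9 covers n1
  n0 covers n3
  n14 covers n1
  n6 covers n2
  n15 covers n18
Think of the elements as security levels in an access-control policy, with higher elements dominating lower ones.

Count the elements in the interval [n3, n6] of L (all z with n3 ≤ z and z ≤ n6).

5

The interval [n3, n6] = {n0, n12, n2, n3, n6}, which has 5 elements.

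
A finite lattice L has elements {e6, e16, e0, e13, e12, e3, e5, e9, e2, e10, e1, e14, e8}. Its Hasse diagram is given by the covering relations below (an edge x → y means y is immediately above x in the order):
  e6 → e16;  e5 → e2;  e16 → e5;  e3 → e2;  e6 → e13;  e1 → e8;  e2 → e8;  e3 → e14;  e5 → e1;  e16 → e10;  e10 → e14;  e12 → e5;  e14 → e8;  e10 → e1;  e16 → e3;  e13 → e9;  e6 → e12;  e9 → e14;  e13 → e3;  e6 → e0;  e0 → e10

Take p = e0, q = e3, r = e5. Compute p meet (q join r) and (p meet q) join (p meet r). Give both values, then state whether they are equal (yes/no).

e6; e6; yes

q join r = e2, so p meet (q join r) = e0 meet e2 = e6.
p meet q = e6 and p meet r = e6, so (p meet q) join (p meet r) = e6 join e6 = e6.
Equal: yes.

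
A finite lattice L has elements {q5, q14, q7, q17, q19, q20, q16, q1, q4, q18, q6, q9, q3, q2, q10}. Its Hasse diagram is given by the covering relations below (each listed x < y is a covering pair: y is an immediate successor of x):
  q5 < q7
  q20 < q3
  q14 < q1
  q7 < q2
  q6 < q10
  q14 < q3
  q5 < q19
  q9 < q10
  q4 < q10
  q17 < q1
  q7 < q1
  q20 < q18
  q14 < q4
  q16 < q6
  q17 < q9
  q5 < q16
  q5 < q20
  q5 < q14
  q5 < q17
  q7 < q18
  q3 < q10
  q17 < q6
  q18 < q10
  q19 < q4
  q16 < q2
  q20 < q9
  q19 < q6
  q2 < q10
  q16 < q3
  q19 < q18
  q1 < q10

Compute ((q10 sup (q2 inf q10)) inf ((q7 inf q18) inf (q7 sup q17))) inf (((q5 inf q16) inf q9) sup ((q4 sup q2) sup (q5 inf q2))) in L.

q2 ∧ q10 = q2
q10 ∨ q2 = q10
q7 ∧ q18 = q7
q7 ∨ q17 = q1
q7 ∧ q1 = q7
q10 ∧ q7 = q7
q5 ∧ q16 = q5
q5 ∧ q9 = q5
q4 ∨ q2 = q10
q5 ∧ q2 = q5
q10 ∨ q5 = q10
q5 ∨ q10 = q10
q7 ∧ q10 = q7

q7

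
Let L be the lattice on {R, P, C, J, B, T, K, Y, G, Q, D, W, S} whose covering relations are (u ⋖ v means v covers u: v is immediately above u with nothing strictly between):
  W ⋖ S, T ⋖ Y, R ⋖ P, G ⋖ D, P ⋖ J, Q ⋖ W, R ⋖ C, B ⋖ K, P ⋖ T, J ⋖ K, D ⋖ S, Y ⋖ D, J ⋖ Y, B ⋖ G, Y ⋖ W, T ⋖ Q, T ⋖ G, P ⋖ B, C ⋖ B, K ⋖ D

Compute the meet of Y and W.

Y

Common lower bounds of {Y, W}: J, P, R, T, Y.
The greatest among these is Y.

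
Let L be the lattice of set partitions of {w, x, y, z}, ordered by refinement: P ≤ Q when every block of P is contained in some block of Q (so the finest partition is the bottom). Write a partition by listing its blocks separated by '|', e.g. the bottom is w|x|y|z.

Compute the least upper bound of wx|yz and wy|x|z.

Common upper bounds of {wx|yz, wy|x|z}: wxyz.
The least among these is wxyz.

wxyz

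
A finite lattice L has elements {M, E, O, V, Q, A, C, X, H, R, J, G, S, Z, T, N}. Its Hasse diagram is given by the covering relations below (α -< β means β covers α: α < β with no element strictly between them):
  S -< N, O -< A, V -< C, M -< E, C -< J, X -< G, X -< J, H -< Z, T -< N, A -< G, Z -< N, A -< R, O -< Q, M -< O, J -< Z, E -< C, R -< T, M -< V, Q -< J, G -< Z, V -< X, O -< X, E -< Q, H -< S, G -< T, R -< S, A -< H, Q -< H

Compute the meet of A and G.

A

Common lower bounds of {A, G}: A, M, O.
The greatest among these is A.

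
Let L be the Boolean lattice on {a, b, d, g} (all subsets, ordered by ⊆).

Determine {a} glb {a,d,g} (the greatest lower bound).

Common lower bounds of {{a}, {a,d,g}}: {a}, {}.
The greatest among these is {a}.

{a}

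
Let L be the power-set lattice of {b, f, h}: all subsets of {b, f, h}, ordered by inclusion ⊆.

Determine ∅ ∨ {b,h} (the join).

{b,h}

Common upper bounds of {∅, {b,h}}: {b,f,h}, {b,h}.
The least among these is {b,h}.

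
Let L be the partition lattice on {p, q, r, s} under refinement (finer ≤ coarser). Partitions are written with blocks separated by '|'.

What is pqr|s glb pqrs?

pqr|s

The meet (common refinement) of pqr|s and pqrs intersects blocks pairwise, giving pqr|s.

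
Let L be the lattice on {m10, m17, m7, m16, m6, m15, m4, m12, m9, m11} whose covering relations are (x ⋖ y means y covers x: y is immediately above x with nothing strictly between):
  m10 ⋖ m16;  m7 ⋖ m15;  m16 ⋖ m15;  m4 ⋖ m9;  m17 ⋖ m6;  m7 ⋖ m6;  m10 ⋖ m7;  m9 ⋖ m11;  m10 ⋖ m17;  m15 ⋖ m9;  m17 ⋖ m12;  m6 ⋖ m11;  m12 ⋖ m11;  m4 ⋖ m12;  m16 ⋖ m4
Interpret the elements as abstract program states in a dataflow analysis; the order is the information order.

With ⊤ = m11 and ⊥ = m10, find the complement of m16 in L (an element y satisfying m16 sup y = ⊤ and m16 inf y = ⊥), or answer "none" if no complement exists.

Need y with m16 ∨ y = m11 and m16 ∧ y = m10.
Checking each element gives: m6.

m6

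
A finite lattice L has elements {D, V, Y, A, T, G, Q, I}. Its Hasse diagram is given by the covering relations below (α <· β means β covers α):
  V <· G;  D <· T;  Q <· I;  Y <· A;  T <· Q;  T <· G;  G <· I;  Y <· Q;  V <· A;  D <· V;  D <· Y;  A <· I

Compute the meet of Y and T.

Common lower bounds of {Y, T}: D.
The greatest among these is D.

D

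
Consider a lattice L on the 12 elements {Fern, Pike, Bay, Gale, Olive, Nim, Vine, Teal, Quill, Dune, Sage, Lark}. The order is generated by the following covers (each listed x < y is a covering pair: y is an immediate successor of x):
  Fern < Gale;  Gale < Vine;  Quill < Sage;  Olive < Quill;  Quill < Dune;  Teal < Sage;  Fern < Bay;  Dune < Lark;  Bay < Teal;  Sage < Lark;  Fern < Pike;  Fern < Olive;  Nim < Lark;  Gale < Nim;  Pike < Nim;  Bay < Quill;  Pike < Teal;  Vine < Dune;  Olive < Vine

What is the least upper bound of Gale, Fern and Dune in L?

Common upper bounds of {Gale, Fern, Dune}: Dune, Lark.
The least among these is Dune.

Dune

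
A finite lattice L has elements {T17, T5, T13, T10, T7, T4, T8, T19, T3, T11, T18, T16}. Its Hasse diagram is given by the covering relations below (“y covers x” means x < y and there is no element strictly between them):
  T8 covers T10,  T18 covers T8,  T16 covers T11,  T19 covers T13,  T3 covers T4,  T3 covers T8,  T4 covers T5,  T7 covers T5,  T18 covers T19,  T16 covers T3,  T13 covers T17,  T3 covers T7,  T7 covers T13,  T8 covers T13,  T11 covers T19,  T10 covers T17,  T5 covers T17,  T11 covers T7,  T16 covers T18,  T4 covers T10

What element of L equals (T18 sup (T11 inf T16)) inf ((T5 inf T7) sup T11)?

T11 ∧ T16 = T11
T18 ∨ T11 = T16
T5 ∧ T7 = T5
T5 ∨ T11 = T11
T16 ∧ T11 = T11

T11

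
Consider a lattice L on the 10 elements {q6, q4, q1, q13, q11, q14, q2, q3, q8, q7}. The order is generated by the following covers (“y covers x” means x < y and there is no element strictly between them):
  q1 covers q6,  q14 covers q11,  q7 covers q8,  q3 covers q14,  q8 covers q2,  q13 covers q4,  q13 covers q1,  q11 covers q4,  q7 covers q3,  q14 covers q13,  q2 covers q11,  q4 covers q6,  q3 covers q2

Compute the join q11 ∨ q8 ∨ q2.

q8

Common upper bounds of {q11, q8, q2}: q7, q8.
The least among these is q8.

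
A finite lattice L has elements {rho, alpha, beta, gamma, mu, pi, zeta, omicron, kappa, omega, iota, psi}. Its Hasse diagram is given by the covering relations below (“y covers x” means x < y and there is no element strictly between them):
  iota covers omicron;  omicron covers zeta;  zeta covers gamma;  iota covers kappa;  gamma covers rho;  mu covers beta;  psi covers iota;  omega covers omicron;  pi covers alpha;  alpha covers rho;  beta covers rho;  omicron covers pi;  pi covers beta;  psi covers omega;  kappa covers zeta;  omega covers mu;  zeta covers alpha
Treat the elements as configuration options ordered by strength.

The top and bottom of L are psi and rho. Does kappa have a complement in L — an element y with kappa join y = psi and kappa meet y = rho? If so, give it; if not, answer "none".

Need y with kappa ∨ y = psi and kappa ∧ y = rho.
Checking each element gives: mu.

mu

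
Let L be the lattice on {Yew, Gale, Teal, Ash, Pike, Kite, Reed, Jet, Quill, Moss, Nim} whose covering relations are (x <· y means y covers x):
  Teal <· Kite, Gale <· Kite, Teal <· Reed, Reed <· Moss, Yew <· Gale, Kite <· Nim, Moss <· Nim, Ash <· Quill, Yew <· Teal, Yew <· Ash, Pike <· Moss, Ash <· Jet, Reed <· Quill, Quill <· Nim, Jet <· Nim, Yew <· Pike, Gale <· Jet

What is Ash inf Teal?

Yew

Common lower bounds of {Ash, Teal}: Yew.
The greatest among these is Yew.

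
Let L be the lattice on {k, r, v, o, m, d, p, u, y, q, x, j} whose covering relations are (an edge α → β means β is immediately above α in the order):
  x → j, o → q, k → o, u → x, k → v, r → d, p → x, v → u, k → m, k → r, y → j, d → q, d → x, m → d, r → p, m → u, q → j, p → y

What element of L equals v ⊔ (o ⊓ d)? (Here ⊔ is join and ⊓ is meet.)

o ∧ d = k
v ∨ k = v

v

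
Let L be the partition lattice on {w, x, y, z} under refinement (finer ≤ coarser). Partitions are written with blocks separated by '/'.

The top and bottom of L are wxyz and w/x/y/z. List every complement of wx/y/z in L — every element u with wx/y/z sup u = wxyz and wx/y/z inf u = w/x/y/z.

Need u with wx/y/z ∨ u = wxyz and wx/y/z ∧ u = w/x/y/z.
Checking each element gives: w/xyz, wy/xz, wyz/x, wz/xy.

w/xyz, wy/xz, wyz/x, wz/xy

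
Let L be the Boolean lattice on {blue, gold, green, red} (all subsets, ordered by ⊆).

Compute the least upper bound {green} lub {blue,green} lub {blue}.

Under ⊆, join is union: {green} ∪ {blue,green} ∪ {blue} = {blue,green}.

{blue,green}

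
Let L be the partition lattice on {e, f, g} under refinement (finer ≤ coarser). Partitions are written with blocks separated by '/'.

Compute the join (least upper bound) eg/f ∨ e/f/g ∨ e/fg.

The join of eg/f, e/f/g, e/fg merges any blocks that overlap across the partitions, giving efg.

efg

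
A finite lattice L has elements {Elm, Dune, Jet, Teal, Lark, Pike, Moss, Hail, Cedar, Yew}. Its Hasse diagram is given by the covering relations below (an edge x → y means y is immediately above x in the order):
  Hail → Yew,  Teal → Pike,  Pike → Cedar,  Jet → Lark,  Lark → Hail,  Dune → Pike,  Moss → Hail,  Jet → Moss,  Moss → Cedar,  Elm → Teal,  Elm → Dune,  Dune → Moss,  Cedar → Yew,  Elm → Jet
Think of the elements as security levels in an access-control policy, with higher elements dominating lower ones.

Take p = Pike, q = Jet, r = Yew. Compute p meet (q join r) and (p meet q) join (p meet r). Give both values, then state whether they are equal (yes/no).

Pike; Pike; yes

q join r = Yew, so p meet (q join r) = Pike meet Yew = Pike.
p meet q = Elm and p meet r = Pike, so (p meet q) join (p meet r) = Elm join Pike = Pike.
Equal: yes.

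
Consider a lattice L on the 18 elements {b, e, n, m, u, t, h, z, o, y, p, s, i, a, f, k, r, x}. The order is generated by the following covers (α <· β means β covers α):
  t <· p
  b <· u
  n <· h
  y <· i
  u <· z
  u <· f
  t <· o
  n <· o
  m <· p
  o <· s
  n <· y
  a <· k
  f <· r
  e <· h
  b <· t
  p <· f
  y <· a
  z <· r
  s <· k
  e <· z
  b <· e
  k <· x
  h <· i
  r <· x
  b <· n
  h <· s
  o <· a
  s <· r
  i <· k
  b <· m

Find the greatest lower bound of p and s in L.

t

Common lower bounds of {p, s}: b, t.
The greatest among these is t.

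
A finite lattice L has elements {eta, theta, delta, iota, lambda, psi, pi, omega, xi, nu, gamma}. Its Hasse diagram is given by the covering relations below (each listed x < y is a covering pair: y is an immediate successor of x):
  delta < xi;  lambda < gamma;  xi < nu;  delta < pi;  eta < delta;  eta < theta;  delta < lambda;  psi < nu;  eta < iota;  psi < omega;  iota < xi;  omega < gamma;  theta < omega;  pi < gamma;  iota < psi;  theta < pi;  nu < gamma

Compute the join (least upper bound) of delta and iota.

xi

Common upper bounds of {delta, iota}: gamma, nu, xi.
The least among these is xi.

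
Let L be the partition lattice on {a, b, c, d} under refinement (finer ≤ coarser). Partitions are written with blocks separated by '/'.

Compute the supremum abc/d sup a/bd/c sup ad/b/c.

abcd

Common upper bounds of {abc/d, a/bd/c, ad/b/c}: abcd.
The least among these is abcd.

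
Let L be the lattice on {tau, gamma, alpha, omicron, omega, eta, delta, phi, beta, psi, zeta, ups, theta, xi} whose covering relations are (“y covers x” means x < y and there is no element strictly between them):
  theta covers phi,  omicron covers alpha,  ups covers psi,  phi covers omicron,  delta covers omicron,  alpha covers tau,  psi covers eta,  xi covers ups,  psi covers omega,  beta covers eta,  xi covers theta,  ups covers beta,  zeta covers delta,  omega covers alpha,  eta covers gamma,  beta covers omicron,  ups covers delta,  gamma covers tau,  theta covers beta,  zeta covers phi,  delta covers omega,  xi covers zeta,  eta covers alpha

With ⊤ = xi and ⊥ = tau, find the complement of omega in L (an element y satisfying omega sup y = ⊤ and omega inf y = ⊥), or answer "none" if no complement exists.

none

For every candidate y, either omega ∨ y ≠ xi or omega ∧ y ≠ tau; no complement exists.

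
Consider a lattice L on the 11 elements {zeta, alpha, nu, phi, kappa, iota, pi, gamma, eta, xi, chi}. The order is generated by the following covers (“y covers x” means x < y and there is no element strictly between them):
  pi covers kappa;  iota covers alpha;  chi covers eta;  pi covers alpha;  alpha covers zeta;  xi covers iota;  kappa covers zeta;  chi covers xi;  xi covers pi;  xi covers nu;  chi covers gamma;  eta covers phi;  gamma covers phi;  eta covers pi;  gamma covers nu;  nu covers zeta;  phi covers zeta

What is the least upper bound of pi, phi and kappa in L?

eta

Common upper bounds of {pi, phi, kappa}: chi, eta.
The least among these is eta.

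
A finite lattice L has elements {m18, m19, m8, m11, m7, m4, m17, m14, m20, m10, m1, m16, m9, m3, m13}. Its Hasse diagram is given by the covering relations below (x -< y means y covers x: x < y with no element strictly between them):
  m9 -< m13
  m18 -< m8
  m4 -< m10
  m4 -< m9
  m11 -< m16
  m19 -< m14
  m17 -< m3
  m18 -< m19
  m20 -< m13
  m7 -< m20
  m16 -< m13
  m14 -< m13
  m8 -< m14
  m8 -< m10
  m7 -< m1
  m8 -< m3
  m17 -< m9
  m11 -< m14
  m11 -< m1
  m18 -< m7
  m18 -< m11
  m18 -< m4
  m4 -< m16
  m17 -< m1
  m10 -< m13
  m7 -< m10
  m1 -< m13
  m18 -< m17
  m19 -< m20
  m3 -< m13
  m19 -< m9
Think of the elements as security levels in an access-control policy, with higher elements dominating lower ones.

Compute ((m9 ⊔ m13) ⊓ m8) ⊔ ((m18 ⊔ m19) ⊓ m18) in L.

m8

m9 ∨ m13 = m13
m13 ∧ m8 = m8
m18 ∨ m19 = m19
m19 ∧ m18 = m18
m8 ∨ m18 = m8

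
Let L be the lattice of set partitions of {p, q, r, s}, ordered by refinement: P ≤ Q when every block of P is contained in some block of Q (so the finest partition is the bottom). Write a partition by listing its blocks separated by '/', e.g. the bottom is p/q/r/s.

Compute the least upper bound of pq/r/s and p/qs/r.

pqs/r

Common upper bounds of {pq/r/s, p/qs/r}: pqrs, pqs/r.
The least among these is pqs/r.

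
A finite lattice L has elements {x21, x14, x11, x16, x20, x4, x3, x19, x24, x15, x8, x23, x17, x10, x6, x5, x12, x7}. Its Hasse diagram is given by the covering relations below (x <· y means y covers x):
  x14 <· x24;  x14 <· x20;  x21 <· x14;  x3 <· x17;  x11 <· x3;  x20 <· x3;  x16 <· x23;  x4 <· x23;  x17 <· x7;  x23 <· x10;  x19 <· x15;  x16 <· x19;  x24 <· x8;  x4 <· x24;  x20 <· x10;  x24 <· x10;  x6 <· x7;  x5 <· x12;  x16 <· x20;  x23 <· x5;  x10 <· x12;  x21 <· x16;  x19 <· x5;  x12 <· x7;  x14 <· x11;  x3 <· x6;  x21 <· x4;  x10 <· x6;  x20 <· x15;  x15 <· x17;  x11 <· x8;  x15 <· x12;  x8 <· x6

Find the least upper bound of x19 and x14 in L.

Common upper bounds of {x19, x14}: x12, x15, x17, x7.
The least among these is x15.

x15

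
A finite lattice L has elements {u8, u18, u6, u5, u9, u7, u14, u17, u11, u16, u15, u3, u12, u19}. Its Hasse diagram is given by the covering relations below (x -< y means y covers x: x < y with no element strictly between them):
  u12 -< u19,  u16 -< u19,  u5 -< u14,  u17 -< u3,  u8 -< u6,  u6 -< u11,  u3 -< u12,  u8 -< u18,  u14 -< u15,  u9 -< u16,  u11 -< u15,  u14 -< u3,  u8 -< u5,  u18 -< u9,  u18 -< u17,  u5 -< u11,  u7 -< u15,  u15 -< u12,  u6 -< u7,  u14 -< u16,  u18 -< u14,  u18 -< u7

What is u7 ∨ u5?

u15

Common upper bounds of {u7, u5}: u12, u15, u19.
The least among these is u15.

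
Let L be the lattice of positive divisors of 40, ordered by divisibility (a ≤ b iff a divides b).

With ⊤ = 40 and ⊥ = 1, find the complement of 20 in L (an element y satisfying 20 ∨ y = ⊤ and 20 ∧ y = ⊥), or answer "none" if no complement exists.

For every candidate y, either 20 ∨ y ≠ 40 or 20 ∧ y ≠ 1; no complement exists.

none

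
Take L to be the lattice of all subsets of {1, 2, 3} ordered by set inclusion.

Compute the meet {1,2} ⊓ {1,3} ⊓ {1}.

Under ⊆, meet is intersection: {1,2} ∩ {1,3} ∩ {1} = {1}.

{1}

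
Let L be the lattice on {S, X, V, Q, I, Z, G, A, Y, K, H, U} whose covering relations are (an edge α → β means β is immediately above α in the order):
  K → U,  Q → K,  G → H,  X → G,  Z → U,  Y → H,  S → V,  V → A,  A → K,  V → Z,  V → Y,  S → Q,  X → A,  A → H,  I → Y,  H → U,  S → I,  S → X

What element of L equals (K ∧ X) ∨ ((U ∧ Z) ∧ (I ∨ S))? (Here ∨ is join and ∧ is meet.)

K ∧ X = X
U ∧ Z = Z
I ∨ S = I
Z ∧ I = S
X ∨ S = X

X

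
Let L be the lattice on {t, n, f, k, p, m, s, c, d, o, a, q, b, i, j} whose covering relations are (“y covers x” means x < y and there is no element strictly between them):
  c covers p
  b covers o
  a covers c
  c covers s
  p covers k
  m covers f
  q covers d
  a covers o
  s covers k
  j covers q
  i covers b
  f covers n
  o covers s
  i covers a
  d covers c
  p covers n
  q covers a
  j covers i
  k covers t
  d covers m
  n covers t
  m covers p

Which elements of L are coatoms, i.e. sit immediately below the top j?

The coatoms are exactly the elements covered by j: i, q.

i, q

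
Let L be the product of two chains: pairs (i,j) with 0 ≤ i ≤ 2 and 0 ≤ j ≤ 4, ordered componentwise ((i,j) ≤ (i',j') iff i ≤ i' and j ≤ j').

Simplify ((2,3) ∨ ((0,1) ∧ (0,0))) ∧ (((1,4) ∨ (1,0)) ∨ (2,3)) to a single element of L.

(2,3)

(0,1) ∧ (0,0) = (0,0)
(2,3) ∨ (0,0) = (2,3)
(1,4) ∨ (1,0) = (1,4)
(1,4) ∨ (2,3) = (2,4)
(2,3) ∧ (2,4) = (2,3)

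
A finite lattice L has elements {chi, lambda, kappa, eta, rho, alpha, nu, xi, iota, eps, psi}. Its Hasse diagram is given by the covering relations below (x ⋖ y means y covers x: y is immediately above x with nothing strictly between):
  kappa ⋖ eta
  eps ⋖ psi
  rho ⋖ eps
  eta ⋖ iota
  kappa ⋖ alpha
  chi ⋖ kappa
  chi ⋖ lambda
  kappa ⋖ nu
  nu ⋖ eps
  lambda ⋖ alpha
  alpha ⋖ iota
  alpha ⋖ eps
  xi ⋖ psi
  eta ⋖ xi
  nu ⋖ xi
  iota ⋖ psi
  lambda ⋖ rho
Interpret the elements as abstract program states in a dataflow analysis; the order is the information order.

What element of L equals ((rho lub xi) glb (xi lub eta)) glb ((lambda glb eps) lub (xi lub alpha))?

rho ∨ xi = psi
xi ∨ eta = xi
psi ∧ xi = xi
lambda ∧ eps = lambda
xi ∨ alpha = psi
lambda ∨ psi = psi
xi ∧ psi = xi

xi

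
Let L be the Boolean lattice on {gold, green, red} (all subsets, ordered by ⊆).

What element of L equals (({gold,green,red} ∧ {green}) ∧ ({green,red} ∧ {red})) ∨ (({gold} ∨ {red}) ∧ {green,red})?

{gold,green,red} ∧ {green} = {green}
{green,red} ∧ {red} = {red}
{green} ∧ {red} = ∅
{gold} ∨ {red} = {gold,red}
{gold,red} ∧ {green,red} = {red}
∅ ∨ {red} = {red}

{red}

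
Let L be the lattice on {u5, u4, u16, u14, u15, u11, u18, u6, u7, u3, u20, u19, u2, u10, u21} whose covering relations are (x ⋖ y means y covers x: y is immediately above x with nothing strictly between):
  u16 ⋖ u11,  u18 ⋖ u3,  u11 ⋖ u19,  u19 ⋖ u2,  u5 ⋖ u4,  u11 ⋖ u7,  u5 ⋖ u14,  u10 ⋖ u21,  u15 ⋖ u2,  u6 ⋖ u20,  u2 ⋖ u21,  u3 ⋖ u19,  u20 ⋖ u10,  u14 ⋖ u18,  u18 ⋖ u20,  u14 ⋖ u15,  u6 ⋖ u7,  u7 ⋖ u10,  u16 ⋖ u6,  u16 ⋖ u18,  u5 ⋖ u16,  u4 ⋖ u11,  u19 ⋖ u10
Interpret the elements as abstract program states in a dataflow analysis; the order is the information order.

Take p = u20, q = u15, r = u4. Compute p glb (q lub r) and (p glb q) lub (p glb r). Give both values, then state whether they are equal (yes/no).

q lub r = u2, so p glb (q lub r) = u20 glb u2 = u18.
p glb q = u14 and p glb r = u5, so (p glb q) lub (p glb r) = u14 lub u5 = u14.
Equal: no.

u18; u14; no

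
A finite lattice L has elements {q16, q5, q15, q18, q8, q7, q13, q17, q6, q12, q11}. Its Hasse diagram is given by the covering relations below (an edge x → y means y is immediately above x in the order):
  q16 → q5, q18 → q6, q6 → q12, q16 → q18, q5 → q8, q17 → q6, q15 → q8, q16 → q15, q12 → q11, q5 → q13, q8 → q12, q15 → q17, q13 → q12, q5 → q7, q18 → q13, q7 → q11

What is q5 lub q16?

Common upper bounds of {q5, q16}: q11, q12, q13, q5, q7, q8.
The least among these is q5.

q5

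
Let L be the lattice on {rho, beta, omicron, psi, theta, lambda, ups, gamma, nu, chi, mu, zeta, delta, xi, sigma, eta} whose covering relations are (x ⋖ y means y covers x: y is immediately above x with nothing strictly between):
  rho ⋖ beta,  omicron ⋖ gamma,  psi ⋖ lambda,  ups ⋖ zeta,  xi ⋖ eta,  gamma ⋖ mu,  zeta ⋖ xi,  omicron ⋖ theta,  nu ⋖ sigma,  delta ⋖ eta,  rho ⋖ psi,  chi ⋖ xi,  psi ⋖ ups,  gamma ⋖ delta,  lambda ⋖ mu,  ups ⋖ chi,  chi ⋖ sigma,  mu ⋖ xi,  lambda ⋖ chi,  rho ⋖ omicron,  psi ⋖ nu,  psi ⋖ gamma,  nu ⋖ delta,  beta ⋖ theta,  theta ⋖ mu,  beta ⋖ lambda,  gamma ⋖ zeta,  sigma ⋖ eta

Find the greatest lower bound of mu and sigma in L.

lambda

Common lower bounds of {mu, sigma}: beta, lambda, psi, rho.
The greatest among these is lambda.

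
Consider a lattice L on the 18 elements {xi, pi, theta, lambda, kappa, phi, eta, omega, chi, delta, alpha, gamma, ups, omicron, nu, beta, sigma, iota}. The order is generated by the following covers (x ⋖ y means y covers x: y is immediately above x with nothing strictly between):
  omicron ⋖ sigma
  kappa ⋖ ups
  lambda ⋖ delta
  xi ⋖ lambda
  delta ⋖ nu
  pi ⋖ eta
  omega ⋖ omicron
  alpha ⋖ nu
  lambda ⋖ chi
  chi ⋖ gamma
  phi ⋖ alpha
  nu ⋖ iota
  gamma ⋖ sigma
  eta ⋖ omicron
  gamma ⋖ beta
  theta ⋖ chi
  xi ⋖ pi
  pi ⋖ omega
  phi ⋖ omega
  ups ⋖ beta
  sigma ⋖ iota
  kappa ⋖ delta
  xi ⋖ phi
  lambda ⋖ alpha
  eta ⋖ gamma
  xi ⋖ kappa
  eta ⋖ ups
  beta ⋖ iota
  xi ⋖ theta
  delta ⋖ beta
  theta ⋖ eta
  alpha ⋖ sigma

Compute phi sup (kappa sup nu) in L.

kappa ∨ nu = nu
phi ∨ nu = nu

nu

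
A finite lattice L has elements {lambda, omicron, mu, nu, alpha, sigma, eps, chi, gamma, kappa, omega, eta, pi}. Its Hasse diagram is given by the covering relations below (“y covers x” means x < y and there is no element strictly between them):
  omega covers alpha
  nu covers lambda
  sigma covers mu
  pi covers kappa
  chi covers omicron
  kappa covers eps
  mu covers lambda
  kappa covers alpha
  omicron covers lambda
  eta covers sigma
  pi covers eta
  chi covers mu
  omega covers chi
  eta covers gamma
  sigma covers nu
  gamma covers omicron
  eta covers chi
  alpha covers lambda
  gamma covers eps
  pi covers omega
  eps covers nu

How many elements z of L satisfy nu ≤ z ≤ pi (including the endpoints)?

7

The interval [nu, pi] = {eps, eta, gamma, kappa, nu, pi, sigma}, which has 7 elements.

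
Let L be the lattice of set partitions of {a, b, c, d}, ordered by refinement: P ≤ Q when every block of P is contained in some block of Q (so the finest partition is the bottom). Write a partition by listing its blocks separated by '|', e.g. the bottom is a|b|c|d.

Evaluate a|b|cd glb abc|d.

a|b|c|d

a|b|cd ∧ abc|d = a|b|c|d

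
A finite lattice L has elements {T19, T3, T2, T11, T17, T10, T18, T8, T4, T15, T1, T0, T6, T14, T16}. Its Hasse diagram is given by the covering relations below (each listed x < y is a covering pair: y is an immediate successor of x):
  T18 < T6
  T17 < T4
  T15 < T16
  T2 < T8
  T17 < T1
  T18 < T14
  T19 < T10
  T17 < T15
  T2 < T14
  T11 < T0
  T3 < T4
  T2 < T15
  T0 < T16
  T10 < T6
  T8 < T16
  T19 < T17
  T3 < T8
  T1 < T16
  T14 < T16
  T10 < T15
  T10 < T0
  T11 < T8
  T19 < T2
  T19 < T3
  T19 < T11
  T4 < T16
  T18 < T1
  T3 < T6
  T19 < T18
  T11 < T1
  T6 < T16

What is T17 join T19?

T17

Common upper bounds of {T17, T19}: T1, T15, T16, T17, T4.
The least among these is T17.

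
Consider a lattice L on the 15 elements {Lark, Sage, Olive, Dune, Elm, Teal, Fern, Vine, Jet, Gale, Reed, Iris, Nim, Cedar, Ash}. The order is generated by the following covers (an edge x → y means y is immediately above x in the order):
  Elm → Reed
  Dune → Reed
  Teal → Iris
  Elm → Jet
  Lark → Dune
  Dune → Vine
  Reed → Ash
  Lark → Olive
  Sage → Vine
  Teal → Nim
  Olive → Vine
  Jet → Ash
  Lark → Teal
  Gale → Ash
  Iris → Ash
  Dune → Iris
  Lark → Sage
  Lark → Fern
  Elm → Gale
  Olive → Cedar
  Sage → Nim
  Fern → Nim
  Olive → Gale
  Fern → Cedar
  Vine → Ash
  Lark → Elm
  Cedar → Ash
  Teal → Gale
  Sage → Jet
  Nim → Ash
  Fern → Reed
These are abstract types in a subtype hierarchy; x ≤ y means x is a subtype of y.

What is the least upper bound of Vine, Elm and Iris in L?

Ash

Common upper bounds of {Vine, Elm, Iris}: Ash.
The least among these is Ash.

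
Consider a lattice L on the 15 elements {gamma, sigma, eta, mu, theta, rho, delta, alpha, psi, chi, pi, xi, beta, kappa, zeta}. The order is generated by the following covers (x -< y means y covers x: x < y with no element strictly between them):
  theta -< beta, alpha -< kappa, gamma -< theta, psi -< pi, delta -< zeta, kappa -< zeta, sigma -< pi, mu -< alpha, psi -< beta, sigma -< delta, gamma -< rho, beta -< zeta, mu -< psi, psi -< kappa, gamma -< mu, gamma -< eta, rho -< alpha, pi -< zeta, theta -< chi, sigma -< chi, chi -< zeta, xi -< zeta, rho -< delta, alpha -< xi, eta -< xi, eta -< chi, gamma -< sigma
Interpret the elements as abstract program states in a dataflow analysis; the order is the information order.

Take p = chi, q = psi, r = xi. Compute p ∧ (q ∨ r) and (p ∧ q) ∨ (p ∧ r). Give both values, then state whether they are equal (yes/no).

q ∨ r = zeta, so p ∧ (q ∨ r) = chi ∧ zeta = chi.
p ∧ q = gamma and p ∧ r = eta, so (p ∧ q) ∨ (p ∧ r) = gamma ∨ eta = eta.
Equal: no.

chi; eta; no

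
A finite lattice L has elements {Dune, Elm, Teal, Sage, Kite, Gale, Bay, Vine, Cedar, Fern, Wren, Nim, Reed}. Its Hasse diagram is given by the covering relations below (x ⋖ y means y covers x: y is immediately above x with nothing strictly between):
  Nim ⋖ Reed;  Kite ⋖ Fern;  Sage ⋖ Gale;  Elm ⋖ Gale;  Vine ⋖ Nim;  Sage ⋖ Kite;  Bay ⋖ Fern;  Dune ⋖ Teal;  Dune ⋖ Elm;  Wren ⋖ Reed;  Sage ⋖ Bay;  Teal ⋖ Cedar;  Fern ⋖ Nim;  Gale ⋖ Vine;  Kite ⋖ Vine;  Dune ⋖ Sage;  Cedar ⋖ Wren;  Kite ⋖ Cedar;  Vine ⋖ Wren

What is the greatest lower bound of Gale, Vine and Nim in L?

Gale

Common lower bounds of {Gale, Vine, Nim}: Dune, Elm, Gale, Sage.
The greatest among these is Gale.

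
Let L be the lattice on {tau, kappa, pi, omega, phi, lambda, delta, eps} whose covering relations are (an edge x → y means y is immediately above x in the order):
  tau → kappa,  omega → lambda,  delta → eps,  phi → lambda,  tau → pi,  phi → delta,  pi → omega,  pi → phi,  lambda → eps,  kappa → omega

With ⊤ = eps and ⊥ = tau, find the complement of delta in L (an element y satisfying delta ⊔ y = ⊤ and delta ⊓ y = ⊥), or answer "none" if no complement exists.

kappa

Need y with delta ∨ y = eps and delta ∧ y = tau.
Checking each element gives: kappa.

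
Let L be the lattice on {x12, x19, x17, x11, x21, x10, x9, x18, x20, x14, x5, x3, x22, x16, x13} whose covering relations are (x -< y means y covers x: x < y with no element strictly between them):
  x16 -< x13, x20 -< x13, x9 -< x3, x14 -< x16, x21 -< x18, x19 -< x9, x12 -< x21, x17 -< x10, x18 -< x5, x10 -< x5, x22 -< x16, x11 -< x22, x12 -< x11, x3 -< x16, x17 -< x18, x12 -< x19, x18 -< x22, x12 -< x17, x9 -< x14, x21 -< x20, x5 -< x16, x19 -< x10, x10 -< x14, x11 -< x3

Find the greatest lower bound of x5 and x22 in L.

Common lower bounds of {x5, x22}: x12, x17, x18, x21.
The greatest among these is x18.

x18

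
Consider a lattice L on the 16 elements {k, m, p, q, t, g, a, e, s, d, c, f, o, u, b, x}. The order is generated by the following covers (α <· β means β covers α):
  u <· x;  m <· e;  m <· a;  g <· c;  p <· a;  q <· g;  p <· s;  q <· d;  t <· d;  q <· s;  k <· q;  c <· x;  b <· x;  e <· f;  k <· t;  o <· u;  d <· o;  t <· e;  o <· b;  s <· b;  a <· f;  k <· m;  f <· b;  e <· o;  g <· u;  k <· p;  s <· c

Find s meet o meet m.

Common lower bounds of {s, o, m}: k.
The greatest among these is k.

k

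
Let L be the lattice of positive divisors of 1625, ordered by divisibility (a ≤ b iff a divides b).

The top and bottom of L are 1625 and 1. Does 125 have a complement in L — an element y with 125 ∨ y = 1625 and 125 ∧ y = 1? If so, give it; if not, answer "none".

13

Need y with 125 ∨ y = 1625 and 125 ∧ y = 1.
Checking each element gives: 13.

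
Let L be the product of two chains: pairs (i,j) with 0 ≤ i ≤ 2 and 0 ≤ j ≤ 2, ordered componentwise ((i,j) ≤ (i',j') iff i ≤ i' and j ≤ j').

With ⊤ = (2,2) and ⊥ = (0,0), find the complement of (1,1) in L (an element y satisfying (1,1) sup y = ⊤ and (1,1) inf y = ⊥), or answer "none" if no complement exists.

none

For every candidate y, either (1,1) ∨ y ≠ (2,2) or (1,1) ∧ y ≠ (0,0); no complement exists.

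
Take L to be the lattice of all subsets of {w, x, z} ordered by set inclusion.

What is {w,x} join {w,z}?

Under ⊆, join is union: {w,x} ∪ {w,z} = {w,x,z}.

{w,x,z}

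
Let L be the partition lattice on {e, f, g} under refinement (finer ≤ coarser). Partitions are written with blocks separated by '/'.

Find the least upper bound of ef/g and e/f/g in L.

ef/g

The join of ef/g and e/f/g merges any blocks that overlap across the partitions, giving ef/g.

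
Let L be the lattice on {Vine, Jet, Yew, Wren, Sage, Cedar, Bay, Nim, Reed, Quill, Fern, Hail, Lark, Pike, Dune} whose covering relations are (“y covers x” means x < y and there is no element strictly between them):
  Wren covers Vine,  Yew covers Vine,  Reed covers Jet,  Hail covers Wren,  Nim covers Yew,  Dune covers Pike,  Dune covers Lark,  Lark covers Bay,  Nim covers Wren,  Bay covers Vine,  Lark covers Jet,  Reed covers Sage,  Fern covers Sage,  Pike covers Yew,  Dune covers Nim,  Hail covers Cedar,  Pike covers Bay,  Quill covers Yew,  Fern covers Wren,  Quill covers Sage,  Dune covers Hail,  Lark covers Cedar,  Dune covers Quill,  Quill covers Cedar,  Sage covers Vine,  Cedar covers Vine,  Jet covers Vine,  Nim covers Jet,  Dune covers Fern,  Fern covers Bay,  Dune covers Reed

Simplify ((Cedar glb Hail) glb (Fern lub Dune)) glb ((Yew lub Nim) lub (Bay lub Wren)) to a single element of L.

Cedar ∧ Hail = Cedar
Fern ∨ Dune = Dune
Cedar ∧ Dune = Cedar
Yew ∨ Nim = Nim
Bay ∨ Wren = Fern
Nim ∨ Fern = Dune
Cedar ∧ Dune = Cedar

Cedar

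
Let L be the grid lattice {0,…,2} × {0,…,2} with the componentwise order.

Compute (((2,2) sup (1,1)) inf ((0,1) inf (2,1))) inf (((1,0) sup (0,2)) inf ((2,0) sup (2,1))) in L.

(0,1)

(2,2) ∨ (1,1) = (2,2)
(0,1) ∧ (2,1) = (0,1)
(2,2) ∧ (0,1) = (0,1)
(1,0) ∨ (0,2) = (1,2)
(2,0) ∨ (2,1) = (2,1)
(1,2) ∧ (2,1) = (1,1)
(0,1) ∧ (1,1) = (0,1)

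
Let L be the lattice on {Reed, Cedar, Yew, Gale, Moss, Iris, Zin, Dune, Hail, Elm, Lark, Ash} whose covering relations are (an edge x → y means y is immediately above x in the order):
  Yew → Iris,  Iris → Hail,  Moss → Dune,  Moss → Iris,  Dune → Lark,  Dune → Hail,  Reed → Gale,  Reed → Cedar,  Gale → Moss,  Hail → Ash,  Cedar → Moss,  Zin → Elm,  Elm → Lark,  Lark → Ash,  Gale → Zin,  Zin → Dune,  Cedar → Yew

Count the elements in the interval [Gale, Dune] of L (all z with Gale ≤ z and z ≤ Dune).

The interval [Gale, Dune] = {Dune, Gale, Moss, Zin}, which has 4 elements.

4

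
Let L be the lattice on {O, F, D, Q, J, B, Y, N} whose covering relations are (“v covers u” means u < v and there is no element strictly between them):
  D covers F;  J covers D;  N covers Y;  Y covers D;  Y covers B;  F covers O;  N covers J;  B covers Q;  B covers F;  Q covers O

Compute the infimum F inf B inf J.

Common lower bounds of {F, B, J}: F, O.
The greatest among these is F.

F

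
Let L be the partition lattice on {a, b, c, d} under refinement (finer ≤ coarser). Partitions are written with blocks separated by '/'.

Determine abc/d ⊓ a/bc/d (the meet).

The meet (common refinement) of abc/d and a/bc/d intersects blocks pairwise, giving a/bc/d.

a/bc/d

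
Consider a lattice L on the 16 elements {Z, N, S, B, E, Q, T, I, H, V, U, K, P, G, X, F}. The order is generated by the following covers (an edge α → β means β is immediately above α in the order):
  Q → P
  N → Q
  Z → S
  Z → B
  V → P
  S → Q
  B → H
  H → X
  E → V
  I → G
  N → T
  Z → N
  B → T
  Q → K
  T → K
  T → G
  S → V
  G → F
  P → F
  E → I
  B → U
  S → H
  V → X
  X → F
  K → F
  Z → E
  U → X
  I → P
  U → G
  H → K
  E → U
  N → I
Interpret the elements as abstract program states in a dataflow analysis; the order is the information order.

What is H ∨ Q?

K

Common upper bounds of {H, Q}: F, K.
The least among these is K.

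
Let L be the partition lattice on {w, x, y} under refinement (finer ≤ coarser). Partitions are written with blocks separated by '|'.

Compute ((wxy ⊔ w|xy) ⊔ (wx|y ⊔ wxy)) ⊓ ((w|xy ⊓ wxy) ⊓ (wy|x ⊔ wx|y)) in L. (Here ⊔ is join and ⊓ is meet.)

w|xy

wxy ∨ w|xy = wxy
wx|y ∨ wxy = wxy
wxy ∨ wxy = wxy
w|xy ∧ wxy = w|xy
wy|x ∨ wx|y = wxy
w|xy ∧ wxy = w|xy
wxy ∧ w|xy = w|xy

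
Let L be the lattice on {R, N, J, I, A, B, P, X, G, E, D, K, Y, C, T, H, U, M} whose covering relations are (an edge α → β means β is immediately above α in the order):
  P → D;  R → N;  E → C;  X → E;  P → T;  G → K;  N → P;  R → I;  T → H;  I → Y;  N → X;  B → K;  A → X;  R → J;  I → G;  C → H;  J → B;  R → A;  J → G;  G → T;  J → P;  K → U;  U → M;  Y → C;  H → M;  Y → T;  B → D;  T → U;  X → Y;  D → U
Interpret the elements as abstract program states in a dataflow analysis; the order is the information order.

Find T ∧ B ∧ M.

Common lower bounds of {T, B, M}: J, R.
The greatest among these is J.

J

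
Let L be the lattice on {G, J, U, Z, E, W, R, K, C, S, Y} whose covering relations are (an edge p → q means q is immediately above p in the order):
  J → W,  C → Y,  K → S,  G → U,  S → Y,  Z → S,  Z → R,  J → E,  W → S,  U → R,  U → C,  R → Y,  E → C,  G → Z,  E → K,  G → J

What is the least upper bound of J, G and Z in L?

Common upper bounds of {J, G, Z}: S, Y.
The least among these is S.

S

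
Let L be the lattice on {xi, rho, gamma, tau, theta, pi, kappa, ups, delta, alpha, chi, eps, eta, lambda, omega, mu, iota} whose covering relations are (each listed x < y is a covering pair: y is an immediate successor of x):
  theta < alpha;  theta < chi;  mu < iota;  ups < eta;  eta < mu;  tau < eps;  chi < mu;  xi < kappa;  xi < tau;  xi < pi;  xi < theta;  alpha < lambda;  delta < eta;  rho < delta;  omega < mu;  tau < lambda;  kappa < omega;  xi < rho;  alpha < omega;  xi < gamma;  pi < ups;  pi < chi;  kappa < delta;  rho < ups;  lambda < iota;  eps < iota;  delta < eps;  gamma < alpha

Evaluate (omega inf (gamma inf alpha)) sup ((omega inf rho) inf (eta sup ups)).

gamma

gamma ∧ alpha = gamma
omega ∧ gamma = gamma
omega ∧ rho = xi
eta ∨ ups = eta
xi ∧ eta = xi
gamma ∨ xi = gamma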